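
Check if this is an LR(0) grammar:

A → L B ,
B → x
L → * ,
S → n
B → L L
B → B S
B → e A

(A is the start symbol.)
A grammar is LR(0) if no state in the canonical LR(0) collection has:
  - both a shift item (dot before a terminal) and a complete item (shift-reduce conflict), or
  - two or more complete items (reduce-reduce conflict; the accept item [A' → A .] counts as a complete item here).

Augment with A' → A and build the canonical LR(0) collection (I0 = CLOSURE({[A' → . A]}), then GOTO on every symbol after a dot until no new states appear). It has 14 states:
  I0: { [A → . L B ,], [A' → . A], [L → . * ,] }  — shift
  I1: { [L → * . ,] }  — shift
  I2: { [A' → A .] }  — accept
  I3: { [A → L . B ,], [B → . B S], [B → . L L], [B → . e A], [B → . x], [L → . * ,] }  — shift
  I4: { [A → L B . ,], [B → B . S], [S → . n] }  — shift
  I5: { [B → L . L], [L → . * ,] }  — shift
  I6: { [A → . L B ,], [B → e . A], [L → . * ,] }  — shift
  I7: { [B → x .] }  — reduce
  I8: { [B → e A .] }  — reduce
  I9: { [B → L L .] }  — reduce
  I10: { [A → L B , .] }  — reduce
  I11: { [B → B S .] }  — reduce
  I12: { [S → n .] }  — reduce
  I13: { [L → * , .] }  — reduce

Every state is either a pure shift/goto state or contains exactly one complete item and nothing to shift — no conflicts. The grammar is LR(0).

Answer: Yes, the grammar is LR(0)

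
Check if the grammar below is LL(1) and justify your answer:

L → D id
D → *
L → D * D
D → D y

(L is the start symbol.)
No. Predict set conflict for L: { '*' }

Relevant sets:
  FIRST(D) = { '*' }

For L:
  PREDICT(L → D id) = { '*' }
  PREDICT(L → D '*' D) = { '*' }
For D:
  PREDICT(D → '*') = { '*' }
  PREDICT(D → D y) = { '*' }

Conflict found: Predict set conflict for L: { '*' }
The grammar is NOT LL(1).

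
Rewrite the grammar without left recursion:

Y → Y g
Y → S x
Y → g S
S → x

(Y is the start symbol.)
Y → S x Y'
Y → g S Y'
Y' → g Y'
Y' → ε
S → x

Y is directly left-recursive. The standard transformation for
  A → A α₁ | ... | A α_m | β₁ | ... | β_n
is
  A  → β₁ A' | ... | β_n A'
  A' → α₁ A' | ... | α_m A' | ε

Y → S x becomes Y → S x Y'
Y → g S becomes Y → g S Y'
Y → Y g becomes Y' → g Y'
Add Y' → ε

Productions for other non-terminals are unchanged:
  S → x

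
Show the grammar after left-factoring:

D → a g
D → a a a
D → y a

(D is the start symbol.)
D → a D'
D' → g
D' → a a
D → y a

Left-factoring transforms A → αβ₁ | αβ₂ into A → αA' and A' → β₁ | β₂
(α is the longest common prefix among the alternatives). Repeat until
no nonterminal has two alternatives with a common prefix.

Round 1: D has alternatives sharing prefix 'a'. Introduce D': D → a D'
  Add: D' → g
  Add: D' → a a

No remaining common prefixes — done.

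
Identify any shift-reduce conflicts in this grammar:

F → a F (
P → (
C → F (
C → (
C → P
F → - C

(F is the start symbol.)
A shift-reduce conflict occurs when an LR(0) state has both:
  - a complete (reduce) item [A → α .] (dot at the end), and
  - a shift item [B → β . c γ] (dot before a terminal).

Augment with F' → F and build the canonical LR(0) collection (I0 = CLOSURE({[F' → . F]}), then GOTO on every symbol after a dot until no new states appear). It has 11 states:
  I0: { [F → . - C], [F → . a F (], [F' → . F] }  — shift
  I1: { [C → . (], [C → . F (], [C → . P], [F → - . C], [F → . - C], [F → . a F (], [P → . (] }  — shift
  I2: { [F' → F .] }  — accept
  I3: { [F → . - C], [F → . a F (], [F → a . F (] }  — shift
  I4: { [F → a F . (] }  — shift
  I5: { [F → a F ( .] }  — reduce
  I6: { [C → ( .], [P → ( .] }  — 2 reduces
  I7: { [F → - C .] }  — reduce
  I8: { [C → F . (] }  — shift
  I9: { [C → P .] }  — reduce
  I10: { [C → F ( .] }  — reduce

No state contains both a complete item and a shift item.

Answer: No shift-reduce conflicts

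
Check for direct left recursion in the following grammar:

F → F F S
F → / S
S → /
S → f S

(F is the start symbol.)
F → F F S: LEFT RECURSIVE (starts with F)
F → / S: starts with '/'
S → /: starts with '/'
S → f S: starts with f

The grammar has direct left recursion on: F.

Answer: Yes, F is left-recursive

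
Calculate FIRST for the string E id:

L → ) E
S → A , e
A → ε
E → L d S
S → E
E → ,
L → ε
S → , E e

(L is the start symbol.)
{ ')', ',', 'd' }

FIRST sets of the non-terminals involved (from the grammar, by fixed-point iteration):
  FIRST(E) = { ')', ',', 'd' }

To compute FIRST(E id), process the symbols left to right:
Symbol E is a non-terminal. Add FIRST(E) \ {ε} = { ')', ',', 'd' }
E is not nullable (ε ∉ FIRST(E)), so stop here.
FIRST(E id) = { ')', ',', 'd' }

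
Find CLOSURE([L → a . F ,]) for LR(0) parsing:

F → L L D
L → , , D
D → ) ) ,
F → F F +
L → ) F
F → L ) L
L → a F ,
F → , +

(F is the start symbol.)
{ [F → . , +], [F → . F F +], [F → . L ) L], [F → . L L D], [L → . ) F], [L → . , , D], [L → . a F ,], [L → a . F ,] }

To compute CLOSURE, for each item [A → α.Bβ] where B is a non-terminal, add [B → .γ] for all productions B → γ; repeat for the newly added items until nothing changes.

Start with: [L → a . F ,]
  [L → a . F ,] has the dot before F: add [F → . L L D], [F → . F F +], [F → . L ) L], [F → . , +]
  [F → . L L D] has the dot before L: add [L → . , , D], [L → . ) F], [L → . a F ,]
No further items can be added.

CLOSURE = { [F → . , +], [F → . F F +], [F → . L ) L], [F → . L L D], [L → . ) F], [L → . , , D], [L → . a F ,], [L → a . F ,] }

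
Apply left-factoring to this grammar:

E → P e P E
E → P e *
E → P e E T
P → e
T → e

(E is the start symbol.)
E → P e E'
E' → P E
E' → *
E' → E T
P → e
T → e

Left-factoring transforms A → αβ₁ | αβ₂ into A → αA' and A' → β₁ | β₂
(α is the longest common prefix among the alternatives). Repeat until
no nonterminal has two alternatives with a common prefix.

Round 1: E has alternatives sharing prefix 'P e'. Introduce E': E → P e E'
  Add: E' → P E
  Add: E' → *
  Add: E' → E T

No remaining common prefixes — done.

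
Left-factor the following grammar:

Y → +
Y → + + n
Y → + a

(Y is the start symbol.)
Left-factoring transforms A → αβ₁ | αβ₂ into A → αA' and A' → β₁ | β₂
(α is the longest common prefix among the alternatives). Repeat until
no nonterminal has two alternatives with a common prefix.

Round 1: Y has alternatives sharing prefix '+'. Introduce Y': Y → + Y'
  Add: Y' → ε
  Add: Y' → + n
  Add: Y' → a

No remaining common prefixes — done.

Resulting grammar:
Y → + Y'
Y' → ε
Y' → + n
Y' → a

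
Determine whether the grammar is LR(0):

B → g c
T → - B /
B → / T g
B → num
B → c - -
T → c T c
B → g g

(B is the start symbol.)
Yes, the grammar is LR(0)

A grammar is LR(0) if no state in the canonical LR(0) collection has:
  - both a shift item (dot before a terminal) and a complete item (shift-reduce conflict), or
  - two or more complete items (reduce-reduce conflict; the accept item [B' → B .] counts as a complete item here).

Augment with B' → B and build the canonical LR(0) collection (I0 = CLOSURE({[B' → . B]}), then GOTO on every symbol after a dot until no new states appear). It has 18 states:
  I0: { [B → . / T g], [B → . c - -], [B → . g c], [B → . g g], [B → . num], [B' → . B] }  — shift
  I1: { [B → / . T g], [T → . - B /], [T → . c T c] }  — shift
  I2: { [B' → B .] }  — accept
  I3: { [B → c . - -] }  — shift
  I4: { [B → g . c], [B → g . g] }  — shift
  I5: { [B → num .] }  — reduce
  I6: { [B → g c .] }  — reduce
  I7: { [B → g g .] }  — reduce
  I8: { [B → c - . -] }  — shift
  I9: { [B → c - - .] }  — reduce
  I10: { [B → . / T g], [B → . c - -], [B → . g c], [B → . g g], [B → . num], [T → - . B /] }  — shift
  I11: { [B → / T . g] }  — shift
  I12: { [T → . - B /], [T → . c T c], [T → c . T c] }  — shift
  I13: { [T → c T . c] }  — shift
  I14: { [T → c T c .] }  — reduce
  I15: { [B → / T g .] }  — reduce
  I16: { [T → - B . /] }  — shift
  I17: { [T → - B / .] }  — reduce

Every state is either a pure shift/goto state or contains exactly one complete item and nothing to shift — no conflicts. The grammar is LR(0).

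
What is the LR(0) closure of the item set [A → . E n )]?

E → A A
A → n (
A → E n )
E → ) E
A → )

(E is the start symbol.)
{ [A → . )], [A → . E n )], [A → . n (], [E → . ) E], [E → . A A] }

Start with: [A → . E n )]
  [A → . E n )] has the dot before E: add [E → . A A], [E → . ) E]
  [E → . A A] has the dot before A: add [A → . n (], [A → . )]
No further items can be added.

CLOSURE = { [A → . )], [A → . E n )], [A → . n (], [E → . ) E], [E → . A A] }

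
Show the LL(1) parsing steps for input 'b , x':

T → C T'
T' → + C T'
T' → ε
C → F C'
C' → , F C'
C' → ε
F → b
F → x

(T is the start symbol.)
LL(1) parsing maintains a stack (initially the start symbol over $) and the input. At each step: if the stack top is a terminal, match it against the current input token; if it is a non-terminal N, replace it with the RHS of M[N, lookahead] (the unique production whose predict set contains the lookahead).

Stack is shown with the top on the left.

Stack        Input    Action
----------------------------
T $          b , x $  output T → C T'
C T' $       b , x $  output C → F C'
F C' T' $    b , x $  output F → b
b C' T' $    b , x $  match 'b'
C' T' $      , x $    output C' → , F C'
, F C' T' $  , x $    match ','
F C' T' $    x $      output F → x
x C' T' $    x $      match 'x'
C' T' $      $        output C' → ε
T' $         $        output T' → ε
$            $        accept

The string is accepted.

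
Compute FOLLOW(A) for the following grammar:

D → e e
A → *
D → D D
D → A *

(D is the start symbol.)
In D → A *: A is followed by '*', add FIRST('*') \ {ε} = { '*' }

Taking the union: FOLLOW(A) = { '*' }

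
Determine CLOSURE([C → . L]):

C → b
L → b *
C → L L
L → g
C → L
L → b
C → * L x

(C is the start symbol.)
To compute CLOSURE, for each item [A → α.Bβ] where B is a non-terminal, add [B → .γ] for all productions B → γ; repeat for the newly added items until nothing changes.

Start with: [C → . L]
  [C → . L] has the dot before L: add [L → . b *], [L → . g], [L → . b]
No further items can be added.

CLOSURE = { [C → . L], [L → . b *], [L → . b], [L → . g] }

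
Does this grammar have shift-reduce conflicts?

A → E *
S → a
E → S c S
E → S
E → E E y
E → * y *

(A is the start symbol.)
Augment with A' → A and build the canonical LR(0) collection (I0 = CLOSURE({[A' → . A]}), then GOTO on every symbol after a dot until no new states appear). It has 13 states:
  I0: { [A → . E *], [A' → . A], [E → . * y *], [E → . E E y], [E → . S c S], [E → . S], [S → . a] }  — shift
  I1: { [E → * . y *] }  — shift
  I2: { [A' → A .] }  — accept
  I3: { [A → E . *], [E → . * y *], [E → . E E y], [E → . S c S], [E → . S], [E → E . E y], [S → . a] }  — shift
  I4: { [E → S . c S], [E → S .] }  — shift, reduce
  I5: { [S → a .] }  — reduce
  I6: { [E → S c . S], [S → . a] }  — shift
  I7: { [E → S c S .] }  — reduce
  I8: { [A → E * .], [E → * . y *] }  — shift, reduce
  I9: { [E → . * y *], [E → . E E y], [E → . S c S], [E → . S], [E → E . E y], [E → E E . y], [S → . a] }  — shift
  I10: { [E → E E y .] }  — reduce
  I11: { [E → * y . *] }  — shift
  I12: { [E → * y * .] }  — reduce

I4 contains reduce item [E → S .] and shift item [E → S . c S] — shift-reduce conflict.
I8 contains reduce item [A → E * .] and shift item [E → * . y *] — shift-reduce conflict.

Answer: Yes — I4: [E → S .] vs [E → S . c S]; I8: [A → E * .] vs [E → * . y *]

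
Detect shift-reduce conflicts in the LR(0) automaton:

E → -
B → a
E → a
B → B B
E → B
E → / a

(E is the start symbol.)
Yes — I3: [E → B .] vs [B → . a]; I6: [B → B B .] vs [B → . a]

Augment with E' → E and build the canonical LR(0) collection (I0 = CLOSURE({[E' → . E]}), then GOTO on every symbol after a dot until no new states appear). It has 9 states:
  I0: { [B → . B B], [B → . a], [E → . -], [E → . / a], [E → . B], [E → . a], [E' → . E] }  — shift
  I1: { [E → - .] }  — reduce
  I2: { [E → / . a] }  — shift
  I3: { [B → . B B], [B → . a], [B → B . B], [E → B .] }  — shift, reduce
  I4: { [E' → E .] }  — accept
  I5: { [B → a .], [E → a .] }  — 2 reduces
  I6: { [B → . B B], [B → . a], [B → B . B], [B → B B .] }  — shift, reduce
  I7: { [B → a .] }  — reduce
  I8: { [E → / a .] }  — reduce

I3 contains reduce item [E → B .] and shift item [B → . a] — shift-reduce conflict.
I6 contains reduce item [B → B B .] and shift item [B → . a] — shift-reduce conflict.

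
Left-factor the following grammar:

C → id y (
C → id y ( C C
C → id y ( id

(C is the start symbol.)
Left-factoring transforms A → αβ₁ | αβ₂ into A → αA' and A' → β₁ | β₂
(α is the longest common prefix among the alternatives). Repeat until
no nonterminal has two alternatives with a common prefix.

Round 1: C has alternatives sharing prefix 'id y ('. Introduce C': C → id y ( C'
  Add: C' → ε
  Add: C' → C C
  Add: C' → id

No remaining common prefixes — done.

Resulting grammar:
C → id y ( C'
C' → ε
C' → C C
C' → id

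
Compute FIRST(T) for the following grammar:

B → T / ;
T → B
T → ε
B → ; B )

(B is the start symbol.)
{ '/', ';', ε }

To compute FIRST(T), examine every production with T on the left-hand side, reading each right-hand side left to right until a non-nullable symbol is reached.

FIRST sets of the other non-terminals involved (by the same procedure, iterated to a fixed point):
  FIRST(B) = { '/', ';' }

From T → B:
  - B is a non-terminal: add FIRST(B) \ {ε} = { '/', ';' }
    B is not nullable, so stop
From T → ε:
  - ε-production, so ε ∈ FIRST(T)

Collecting: FIRST(T) = { '/', ';', ε }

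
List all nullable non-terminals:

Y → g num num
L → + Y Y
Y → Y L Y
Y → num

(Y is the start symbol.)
There are no ε-productions, so no non-terminal can derive ε.
No non-terminals are nullable.

Answer: None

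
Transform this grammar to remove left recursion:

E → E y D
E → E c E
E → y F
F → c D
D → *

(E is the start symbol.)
E → y F E'
E' → y D E'
E' → c E E'
E' → ε
F → c D
D → *

E is directly left-recursive. The standard transformation for
  A → A α₁ | ... | A α_m | β₁ | ... | β_n
is
  A  → β₁ A' | ... | β_n A'
  A' → α₁ A' | ... | α_m A' | ε

E → y F becomes E → y F E'
E → E y D becomes E' → y D E'
E → E c E becomes E' → c E E'
Add E' → ε

Productions for other non-terminals are unchanged:
  F → c D
  D → *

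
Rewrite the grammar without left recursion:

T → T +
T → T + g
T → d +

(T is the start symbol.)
T is directly left-recursive. The standard transformation for
  A → A α₁ | ... | A α_m | β₁ | ... | β_n
is
  A  → β₁ A' | ... | β_n A'
  A' → α₁ A' | ... | α_m A' | ε

T → d + becomes T → d + T'
T → T + becomes T' → + T'
T → T + g becomes T' → + g T'
Add T' → ε

Resulting grammar:
T → d + T'
T' → + T'
T' → + g T'
T' → ε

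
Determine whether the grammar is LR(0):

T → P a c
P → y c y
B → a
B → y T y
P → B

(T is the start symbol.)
Yes, the grammar is LR(0)

A grammar is LR(0) if no state in the canonical LR(0) collection has:
  - both a shift item (dot before a terminal) and a complete item (shift-reduce conflict), or
  - two or more complete items (reduce-reduce conflict; the accept item [T' → T .] counts as a complete item here).

Augment with T' → T and build the canonical LR(0) collection (I0 = CLOSURE({[T' → . T]}), then GOTO on every symbol after a dot until no new states appear). It has 12 states:
  I0: { [B → . a], [B → . y T y], [P → . B], [P → . y c y], [T → . P a c], [T' → . T] }  — shift
  I1: { [P → B .] }  — reduce
  I2: { [T → P . a c] }  — shift
  I3: { [T' → T .] }  — accept
  I4: { [B → a .] }  — reduce
  I5: { [B → . a], [B → . y T y], [B → y . T y], [P → . B], [P → . y c y], [P → y . c y], [T → . P a c] }  — shift
  I6: { [B → y T . y] }  — shift
  I7: { [P → y c . y] }  — shift
  I8: { [P → y c y .] }  — reduce
  I9: { [B → y T y .] }  — reduce
  I10: { [T → P a . c] }  — shift
  I11: { [T → P a c .] }  — reduce

Every state is either a pure shift/goto state or contains exactly one complete item and nothing to shift — no conflicts. The grammar is LR(0).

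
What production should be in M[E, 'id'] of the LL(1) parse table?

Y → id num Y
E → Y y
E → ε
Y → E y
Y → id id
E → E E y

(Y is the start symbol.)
E → Y y, E → ε, E → E E y

To find M[E, 'id'], we find productions for E where 'id' is in the predict set (PREDICT(N → α) = (FIRST(α) \ {ε}) ∪ (FOLLOW(N) if α ⇒* ε)).

Relevant sets:
  FIRST(Y) = { 'id', 'y' }
  FIRST(E) = { 'id', 'y', ε }
  FOLLOW(E) = { 'id', 'y' }

E → Y y: PREDICT = { 'id', 'y' }
  'id' is in predict set, so this production goes in M[E, 'id']
E → ε: PREDICT = { 'id', 'y' }
  'id' is in predict set, so this production goes in M[E, 'id']
E → E E y: PREDICT = { 'id', 'y' }
  'id' is in predict set, so this production goes in M[E, 'id']

M[E, 'id'] = E → Y y, E → ε, E → E E y  (a multiply-defined cell — the grammar is not LL(1))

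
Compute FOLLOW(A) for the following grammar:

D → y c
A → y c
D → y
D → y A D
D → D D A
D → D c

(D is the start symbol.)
{ $, 'c', 'y' }

To compute FOLLOW(A), find every occurrence of A on a right-hand side N → α A β: add FIRST(β) \ {ε}, and if β is empty or nullable also add FOLLOW(N). Iterate to a fixed point.

In D → y A D: A is followed by D, add FIRST(D) \ {ε} = { 'y' }
In D → D D A: A is at the end, add FOLLOW(D)

The FOLLOW sets referred to above (computed the same way, to a fixed point):
  FOLLOW(D) = { $, 'c', 'y' }

Taking the union: FOLLOW(A) = { $, 'c', 'y' }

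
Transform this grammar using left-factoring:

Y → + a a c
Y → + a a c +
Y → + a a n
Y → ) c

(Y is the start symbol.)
Left-factoring transforms A → αβ₁ | αβ₂ into A → αA' and A' → β₁ | β₂
(α is the longest common prefix among the alternatives). Repeat until
no nonterminal has two alternatives with a common prefix.

Round 1: Y has alternatives sharing prefix '+ a a'. Introduce Y': Y → + a a Y'
  Add: Y' → c
  Add: Y' → c +
  Add: Y' → n

Round 2: Y' has alternatives sharing prefix 'c'. Introduce Y'': Y' → c Y''
  Add: Y'' → ε
  Add: Y'' → +

No remaining common prefixes — done.

Resulting grammar:
Y → + a a Y'
Y' → c Y''
Y'' → ε
Y'' → +
Y' → n
Y → ) c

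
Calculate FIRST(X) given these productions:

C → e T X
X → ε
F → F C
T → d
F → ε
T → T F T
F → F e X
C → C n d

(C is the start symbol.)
To compute FIRST(X), examine every production with X on the left-hand side, reading each right-hand side left to right until a non-nullable symbol is reached.

From X → ε:
  - ε-production, so ε ∈ FIRST(X)

Collecting: FIRST(X) = { ε }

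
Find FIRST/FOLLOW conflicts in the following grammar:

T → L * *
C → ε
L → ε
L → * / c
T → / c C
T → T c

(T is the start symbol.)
A FIRST/FOLLOW conflict occurs when a non-terminal N has a nullable alternative N → β (β ⇒* ε) and another alternative N → α with FIRST(α) ∩ FOLLOW(N) ≠ ∅: on such a lookahead the parser cannot decide between expanding α and letting N vanish via β.

Nullable non-terminals: C, L.
C has a nullable alternative but only one production, so nothing to check.

L: nullable alternative(s) L → ε; FOLLOW(L) = { '*' }
  L → ε: FIRST \ {ε} = { } — this is the only nullable alternative, skip
  L → * / c: FIRST \ {ε} = { '*' } — overlaps FOLLOW(L) on { '*' }: CONFLICT

T has no nullable alternative, so no FIRST/FOLLOW check is needed there.

So the grammar has 1 FIRST/FOLLOW conflict (marked CONFLICT above).

Answer: Yes. L → '*' '/' c with FOLLOW(L) on { '*' }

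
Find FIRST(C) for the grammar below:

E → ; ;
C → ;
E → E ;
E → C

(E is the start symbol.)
{ ';' }

From C → ;:
  - ';' is a terminal: add ';' and stop

Collecting: FIRST(C) = { ';' }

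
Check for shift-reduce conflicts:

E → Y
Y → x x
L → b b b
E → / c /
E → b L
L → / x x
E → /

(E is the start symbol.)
Yes — I1: [E → / .] vs [E → / . c /]

Augment with E' → E and build the canonical LR(0) collection (I0 = CLOSURE({[E' → . E]}), then GOTO on every symbol after a dot until no new states appear). It has 16 states:
  I0: { [E → . / c /], [E → . /], [E → . Y], [E → . b L], [E' → . E], [Y → . x x] }  — shift
  I1: { [E → / . c /], [E → / .] }  — shift, reduce
  I2: { [E' → E .] }  — accept
  I3: { [E → Y .] }  — reduce
  I4: { [E → b . L], [L → . / x x], [L → . b b b] }  — shift
  I5: { [Y → x . x] }  — shift
  I6: { [Y → x x .] }  — reduce
  I7: { [L → / . x x] }  — shift
  I8: { [E → b L .] }  — reduce
  I9: { [L → b . b b] }  — shift
  I10: { [L → b b . b] }  — shift
  I11: { [L → b b b .] }  — reduce
  I12: { [L → / x . x] }  — shift
  I13: { [L → / x x .] }  — reduce
  I14: { [E → / c . /] }  — shift
  I15: { [E → / c / .] }  — reduce

I1 contains reduce item [E → / .] and shift item [E → / . c /] — shift-reduce conflict.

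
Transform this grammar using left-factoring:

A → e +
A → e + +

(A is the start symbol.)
A → e + A'
A' → ε
A' → +

Left-factoring transforms A → αβ₁ | αβ₂ into A → αA' and A' → β₁ | β₂
(α is the longest common prefix among the alternatives). Repeat until
no nonterminal has two alternatives with a common prefix.

Round 1: A has alternatives sharing prefix 'e +'. Introduce A': A → e + A'
  Add: A' → ε
  Add: A' → +

No remaining common prefixes — done.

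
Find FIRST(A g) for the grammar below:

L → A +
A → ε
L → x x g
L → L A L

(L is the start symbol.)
FIRST sets of the non-terminals involved (from the grammar, by fixed-point iteration):
  FIRST(A) = { ε }

To compute FIRST(A g), process the symbols left to right:
Symbol A is a non-terminal. Add FIRST(A) \ {ε} = { }
A is nullable (ε ∈ FIRST(A)), continue to the next symbol.
Symbol g is a terminal. Add 'g' and stop.
FIRST(A g) = { 'g' }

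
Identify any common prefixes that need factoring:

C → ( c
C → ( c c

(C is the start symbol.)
Left-factoring is needed when two productions for the same non-terminal
share a common prefix on the right-hand side.

Productions for C:
  C → ( c
  C → ( c c

Found common prefix '( c' in productions for C

Answer: Yes, C has productions with common prefix '( c'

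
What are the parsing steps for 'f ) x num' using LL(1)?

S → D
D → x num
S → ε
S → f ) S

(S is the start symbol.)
Stack is shown with the top on the left.

Stack    Input        Action
----------------------------
S $      f ) x num $  output S → f ) S
f ) S $  f ) x num $  match 'f'
) S $    ) x num $    match ')'
S $      x num $      output S → D
D $      x num $      output D → x num
x num $  x num $      match 'x'
num $    num $        match 'num'
$        $            accept

The string is accepted.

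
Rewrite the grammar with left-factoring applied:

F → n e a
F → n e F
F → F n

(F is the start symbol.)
Left-factoring transforms A → αβ₁ | αβ₂ into A → αA' and A' → β₁ | β₂
(α is the longest common prefix among the alternatives). Repeat until
no nonterminal has two alternatives with a common prefix.

Round 1: F has alternatives sharing prefix 'n e'. Introduce F': F → n e F'
  Add: F' → a
  Add: F' → F

No remaining common prefixes — done.

Resulting grammar:
F → n e F'
F' → a
F' → F
F → F n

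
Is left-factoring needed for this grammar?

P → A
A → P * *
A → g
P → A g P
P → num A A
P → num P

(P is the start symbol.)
Left-factoring is needed when two productions for the same non-terminal
share a common prefix on the right-hand side.

Productions for P:
  P → A
  P → A g P
  P → num A A
  P → num P
Productions for A:
  A → P * *
  A → g

Found common prefix 'A' in productions for P
Found common prefix 'num' in productions for P

Answer: Yes, P has productions with common prefix 'A'; P has productions with common prefix 'num'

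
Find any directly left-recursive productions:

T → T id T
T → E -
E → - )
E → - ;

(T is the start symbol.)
T → T id T: LEFT RECURSIVE (starts with T)
T → E -: starts with E
E → - ): starts with '-'
E → - ;: starts with '-'

The grammar has direct left recursion on: T.

Answer: Yes, T is left-recursive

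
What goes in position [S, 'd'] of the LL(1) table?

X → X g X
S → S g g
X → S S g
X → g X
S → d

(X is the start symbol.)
S → S g g, S → d

To find M[S, 'd'], we find productions for S where 'd' is in the predict set (PREDICT(N → α) = (FIRST(α) \ {ε}) ∪ (FOLLOW(N) if α ⇒* ε)).

Relevant sets:
  FIRST(S) = { 'd' }

S → S g g: PREDICT = { 'd' }
  'd' is in predict set, so this production goes in M[S, 'd']
S → d: PREDICT = { 'd' }
  'd' is in predict set, so this production goes in M[S, 'd']

M[S, 'd'] = S → S g g, S → d  (a multiply-defined cell — the grammar is not LL(1))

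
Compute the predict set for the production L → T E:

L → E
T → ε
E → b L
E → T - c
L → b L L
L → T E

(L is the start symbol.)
{ '-', 'b' }

PREDICT(L → T E) = (FIRST(RHS) \ {ε}) ∪ (FOLLOW(L) if ε ∈ FIRST(RHS), i.e. RHS ⇒* ε)
FIRST(T) = { ε }
FIRST(E) = { '-', 'b' }
FIRST(T E) = { '-', 'b' }
ε ∉ FIRST(T E), so FOLLOW(L) is not added.
PREDICT(L → T E) = { '-', 'b' }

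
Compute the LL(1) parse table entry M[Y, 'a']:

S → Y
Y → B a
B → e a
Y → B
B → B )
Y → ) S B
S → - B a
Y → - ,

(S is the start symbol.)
Empty (error entry)

To find M[Y, 'a'], we find productions for Y where 'a' is in the predict set (PREDICT(N → α) = (FIRST(α) \ {ε}) ∪ (FOLLOW(N) if α ⇒* ε)).

Relevant sets:
  FIRST(B) = { 'e' }

Y → B a: PREDICT = { 'e' }
Y → B: PREDICT = { 'e' }
Y → ) S B: PREDICT = { ')' }
Y → - ,: PREDICT = { '-' }

M[Y, 'a'] is empty (no production applies)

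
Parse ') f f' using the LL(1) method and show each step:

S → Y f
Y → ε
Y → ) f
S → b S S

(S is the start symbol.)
Stack is shown with the top on the left.

Stack    Input    Action
------------------------
S $      ) f f $  output S → Y f
Y f $    ) f f $  output Y → ) f
) f f $  ) f f $  match ')'
f f $    f f $    match 'f'
f $      f $      match 'f'
$        $        accept

The string is accepted.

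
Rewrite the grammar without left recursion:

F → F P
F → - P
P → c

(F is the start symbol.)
F is directly left-recursive. The standard transformation for
  A → A α₁ | ... | A α_m | β₁ | ... | β_n
is
  A  → β₁ A' | ... | β_n A'
  A' → α₁ A' | ... | α_m A' | ε

F → - P becomes F → - P F'
F → F P becomes F' → P F'
Add F' → ε

Productions for other non-terminals are unchanged:
  P → c

Resulting grammar:
F → - P F'
F' → P F'
F' → ε
P → c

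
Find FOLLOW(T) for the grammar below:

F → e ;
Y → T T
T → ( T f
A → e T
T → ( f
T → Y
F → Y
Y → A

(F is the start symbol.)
To compute FOLLOW(T), find every occurrence of T on a right-hand side N → α T β: add FIRST(β) \ {ε}, and if β is empty or nullable also add FOLLOW(N). Iterate to a fixed point.

In Y → T T: T is followed by T, add FIRST(T) \ {ε} = { '(', 'e' }
In Y → T T: T is at the end, add FOLLOW(Y)
In T → ( T f: T is followed by f, add FIRST(f) \ {ε} = { 'f' }
In A → e T: T is at the end, add FOLLOW(A)

The FOLLOW sets referred to above (computed the same way, to a fixed point):
  FOLLOW(Y) = { $, '(', 'e', 'f' }
  FOLLOW(A) = { $, '(', 'e', 'f' }

Taking the union: FOLLOW(T) = { $, '(', 'e', 'f' }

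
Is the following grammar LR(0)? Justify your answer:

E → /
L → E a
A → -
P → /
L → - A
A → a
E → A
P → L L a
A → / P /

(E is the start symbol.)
No. Shift-reduce conflict between [E → / .] and [A → . -]

Augment with E' → E and build the canonical LR(0) collection (I0 = CLOSURE({[E' → . E]}), then GOTO on every symbol after a dot until no new states appear). It has 17 states:
  I0: { [A → . -], [A → . / P /], [A → . a], [E → . /], [E → . A], [E' → . E] }  — shift
  I1: { [A → - .] }  — reduce
  I2: { [A → . -], [A → . / P /], [A → . a], [A → / . P /], [E → . /], [E → . A], [E → / .], [L → . - A], [L → . E a], [P → . /], [P → . L L a] }  — shift, reduce
  I3: { [E → A .] }  — reduce
  I4: { [E' → E .] }  — accept
  I5: { [A → a .] }  — reduce
  I6: { [A → - .], [A → . -], [A → . / P /], [A → . a], [L → - . A] }  — shift, reduce
  I7: { [A → . -], [A → . / P /], [A → . a], [A → / . P /], [E → . /], [E → . A], [E → / .], [L → . - A], [L → . E a], [P → . /], [P → . L L a], [P → / .] }  — shift, 2 reduces
  I8: { [L → E . a] }  — shift
  I9: { [A → . -], [A → . / P /], [A → . a], [E → . /], [E → . A], [L → . - A], [L → . E a], [P → L . L a] }  — shift
  I10: { [A → / P . /] }  — shift
  I11: { [A → / P / .] }  — reduce
  I12: { [P → L L . a] }  — shift
  I13: { [P → L L a .] }  — reduce
  I14: { [L → E a .] }  — reduce
  I15: { [A → . -], [A → . / P /], [A → . a], [A → / . P /], [E → . /], [E → . A], [L → . - A], [L → . E a], [P → . /], [P → . L L a] }  — shift
  I16: { [L → - A .] }  — reduce

Conflict in state I2:
  Shift-reduce conflict between [E → / .] and [A → . -]
So the grammar is NOT LR(0).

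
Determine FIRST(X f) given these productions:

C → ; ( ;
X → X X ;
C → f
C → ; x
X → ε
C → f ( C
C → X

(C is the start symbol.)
{ ';', 'f' }

FIRST sets of the non-terminals involved (from the grammar, by fixed-point iteration):
  FIRST(X) = { ';', ε }

To compute FIRST(X f), process the symbols left to right:
Symbol X is a non-terminal. Add FIRST(X) \ {ε} = { ';' }
X is nullable (ε ∈ FIRST(X)), continue to the next symbol.
Symbol f is a terminal. Add 'f' and stop.
FIRST(X f) = { ';', 'f' }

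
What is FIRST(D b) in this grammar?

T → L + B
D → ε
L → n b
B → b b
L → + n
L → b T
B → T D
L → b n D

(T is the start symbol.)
FIRST sets of the non-terminals involved (from the grammar, by fixed-point iteration):
  FIRST(D) = { ε }

To compute FIRST(D b), process the symbols left to right:
Symbol D is a non-terminal. Add FIRST(D) \ {ε} = { }
D is nullable (ε ∈ FIRST(D)), continue to the next symbol.
Symbol b is a terminal. Add 'b' and stop.
FIRST(D b) = { 'b' }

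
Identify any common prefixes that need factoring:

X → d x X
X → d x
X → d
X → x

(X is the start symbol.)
Left-factoring is needed when two productions for the same non-terminal
share a common prefix on the right-hand side.

Productions for X:
  X → d x X
  X → d x
  X → d
  X → x

Found common prefix 'd' in productions for X

Answer: Yes, X has productions with common prefix 'd'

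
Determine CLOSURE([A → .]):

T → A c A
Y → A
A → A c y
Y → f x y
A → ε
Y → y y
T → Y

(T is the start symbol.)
{ [A → .] }

Start with: [A → .]
The dot is at the end, so nothing is added.

CLOSURE = { [A → .] }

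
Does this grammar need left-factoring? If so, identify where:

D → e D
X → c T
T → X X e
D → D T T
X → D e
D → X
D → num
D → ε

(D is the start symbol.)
No, left-factoring is not needed

Left-factoring is needed when two productions for the same non-terminal
share a common prefix on the right-hand side.

Productions for D:
  D → e D
  D → D T T
  D → X
  D → num
  D → ε
Productions for X:
  X → c T
  X → D e

No common prefixes found.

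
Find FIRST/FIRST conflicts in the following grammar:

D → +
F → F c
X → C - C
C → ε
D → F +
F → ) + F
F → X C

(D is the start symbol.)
FIRST sets of the non-terminals at (or reachable through a nullable prefix from) the front of some alternative:
  FIRST(F) = { ')', '-' }
  FIRST(X) = { '-' }

Productions for D:
  D → +: FIRST = { '+' }
  D → F +: FIRST = { ')', '-' }
Productions for F:
  F → F c: FIRST = { ')', '-' }
  F → ) + F: FIRST = { ')' }
  F → X C: FIRST = { '-' }
X, C have only one production, so no FIRST/FIRST conflict is possible there.

Conflict for F: F → F c and F → ) + F
  Overlap: { ')' }
Conflict for F: F → F c and F → X C
  Overlap: { '-' }

Answer: Yes. F → F c / F → ')' '+' F on { ')' }; F → F c / F → X C on { '-' }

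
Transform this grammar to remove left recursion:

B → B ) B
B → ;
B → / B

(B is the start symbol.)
B is directly left-recursive. The standard transformation for
  A → A α₁ | ... | A α_m | β₁ | ... | β_n
is
  A  → β₁ A' | ... | β_n A'
  A' → α₁ A' | ... | α_m A' | ε

B → ; becomes B → ; B'
B → / B becomes B → / B B'
B → B ) B becomes B' → ) B B'
Add B' → ε

Resulting grammar:
B → ; B'
B → / B B'
B' → ) B B'
B' → ε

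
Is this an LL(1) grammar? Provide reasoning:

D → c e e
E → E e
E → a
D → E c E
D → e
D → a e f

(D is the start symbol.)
A grammar is LL(1) if for each non-terminal N with multiple productions, the predict sets of those productions are pairwise disjoint, where PREDICT(N → α) = (FIRST(α) \ {ε}) ∪ (FOLLOW(N) if α ⇒* ε).

Relevant sets:
  FIRST(E) = { 'a' }

For D:
  PREDICT(D → c e e) = { 'c' }
  PREDICT(D → E c E) = { 'a' }
  PREDICT(D → e) = { 'e' }
  PREDICT(D → a e f) = { 'a' }
For E:
  PREDICT(E → E e) = { 'a' }
  PREDICT(E → a) = { 'a' }

Conflict found: Predict set conflict for D: { 'a' }
The grammar is NOT LL(1).

Answer: No. Predict set conflict for D: { 'a' }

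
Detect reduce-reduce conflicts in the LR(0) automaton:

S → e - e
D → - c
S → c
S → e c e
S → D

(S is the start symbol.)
Augment with S' → S and build the canonical LR(0) collection (I0 = CLOSURE({[S' → . S]}), then GOTO on every symbol after a dot until no new states appear). It has 11 states:
  I0: { [D → . - c], [S → . D], [S → . c], [S → . e - e], [S → . e c e], [S' → . S] }  — shift
  I1: { [D → - . c] }  — shift
  I2: { [S → D .] }  — reduce
  I3: { [S' → S .] }  — accept
  I4: { [S → c .] }  — reduce
  I5: { [S → e . - e], [S → e . c e] }  — shift
  I6: { [S → e - . e] }  — shift
  I7: { [S → e c . e] }  — shift
  I8: { [S → e c e .] }  — reduce
  I9: { [S → e - e .] }  — reduce
  I10: { [D → - c .] }  — reduce

No state contains more than one complete item.

Answer: No reduce-reduce conflicts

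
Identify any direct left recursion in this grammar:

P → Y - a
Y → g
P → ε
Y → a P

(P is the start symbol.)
No direct left recursion

P → Y - a: starts with Y
Y → g: starts with g
P → ε: starts with ε
Y → a P: starts with a

No direct left recursion found.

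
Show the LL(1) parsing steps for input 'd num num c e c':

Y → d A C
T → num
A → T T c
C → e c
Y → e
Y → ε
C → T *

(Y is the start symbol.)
LL(1) parsing maintains a stack (initially the start symbol over $) and the input. At each step: if the stack top is a terminal, match it against the current input token; if it is a non-terminal N, replace it with the RHS of M[N, lookahead] (the unique production whose predict set contains the lookahead).

Stack is shown with the top on the left.

Stack        Input              Action
--------------------------------------
Y $          d num num c e c $  output Y → d A C
d A C $      d num num c e c $  match 'd'
A C $        num num c e c $    output A → T T c
T T c C $    num num c e c $    output T → num
num T c C $  num num c e c $    match 'num'
T c C $      num c e c $        output T → num
num c C $    num c e c $        match 'num'
c C $        c e c $            match 'c'
C $          e c $              output C → e c
e c $        e c $              match 'e'
c $          c $                match 'c'
$            $                  accept

The string is accepted.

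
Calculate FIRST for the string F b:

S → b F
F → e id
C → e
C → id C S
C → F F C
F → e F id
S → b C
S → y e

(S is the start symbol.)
{ 'e' }

FIRST sets of the non-terminals involved (from the grammar, by fixed-point iteration):
  FIRST(F) = { 'e' }

To compute FIRST(F b), process the symbols left to right:
Symbol F is a non-terminal. Add FIRST(F) \ {ε} = { 'e' }
F is not nullable (ε ∉ FIRST(F)), so stop here.
FIRST(F b) = { 'e' }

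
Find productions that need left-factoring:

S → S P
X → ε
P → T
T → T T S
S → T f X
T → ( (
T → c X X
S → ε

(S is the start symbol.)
No, left-factoring is not needed

Left-factoring is needed when two productions for the same non-terminal
share a common prefix on the right-hand side.

Productions for S:
  S → S P
  S → T f X
  S → ε
Productions for T:
  T → T T S
  T → ( (
  T → c X X

No common prefixes found.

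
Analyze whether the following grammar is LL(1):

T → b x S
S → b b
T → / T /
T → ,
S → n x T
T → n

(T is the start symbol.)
A grammar is LL(1) if for each non-terminal N with multiple productions, the predict sets of those productions are pairwise disjoint, where PREDICT(N → α) = (FIRST(α) \ {ε}) ∪ (FOLLOW(N) if α ⇒* ε).

For T:
  PREDICT(T → b x S) = { 'b' }
  PREDICT(T → '/' T '/') = { '/' }
  PREDICT(T → ',') = { ',' }
  PREDICT(T → n) = { 'n' }
For S:
  PREDICT(S → b b) = { 'b' }
  PREDICT(S → n x T) = { 'n' }

All predict sets are disjoint. The grammar IS LL(1).

Answer: Yes, the grammar is LL(1).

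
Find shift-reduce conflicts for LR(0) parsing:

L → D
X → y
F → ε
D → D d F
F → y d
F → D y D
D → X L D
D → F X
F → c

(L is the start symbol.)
A shift-reduce conflict occurs when an LR(0) state has both:
  - a complete (reduce) item [A → α .] (dot at the end), and
  - a shift item [B → β . c γ] (dot before a terminal).

Augment with L' → L and build the canonical LR(0) collection (I0 = CLOSURE({[L' → . L]}), then GOTO on every symbol after a dot until no new states appear). It has 17 states:
  I0: { [D → . D d F], [D → . F X], [D → . X L D], [F → . D y D], [F → . c], [F → . y d], [F → .], [L → . D], [L' → . L], [X → . y] }  — shift, reduce
  I1: { [D → D . d F], [F → D . y D], [L → D .] }  — shift, reduce
  I2: { [D → F . X], [X → . y] }  — shift
  I3: { [L' → L .] }  — accept
  I4: { [D → . D d F], [D → . F X], [D → . X L D], [D → X . L D], [F → . D y D], [F → . c], [F → . y d], [F → .], [L → . D], [X → . y] }  — shift, reduce
  I5: { [F → c .] }  — reduce
  I6: { [F → y . d], [X → y .] }  — shift, reduce
  I7: { [F → y d .] }  — reduce
  I8: { [D → . D d F], [D → . F X], [D → . X L D], [D → X L . D], [F → . D y D], [F → . c], [F → . y d], [F → .], [X → . y] }  — shift, reduce
  I9: { [D → D . d F], [D → X L D .], [F → D . y D] }  — shift, reduce
  I10: { [D → . D d F], [D → . F X], [D → . X L D], [D → D d . F], [F → . D y D], [F → . c], [F → . y d], [F → .], [X → . y] }  — shift, reduce
  I11: { [D → . D d F], [D → . F X], [D → . X L D], [F → . D y D], [F → . c], [F → . y d], [F → .], [F → D y . D], [X → . y] }  — shift, reduce
  I12: { [D → D . d F], [F → D . y D], [F → D y D .] }  — shift, reduce
  I13: { [D → D . d F], [F → D . y D] }  — shift
  I14: { [D → D d F .], [D → F . X], [X → . y] }  — shift, reduce
  I15: { [D → F X .] }  — reduce
  I16: { [X → y .] }  — reduce

I0 contains reduce item [F → .] and shift items [F → . c], [F → . y d], [X → . y] — shift-reduce conflict.
I1 contains reduce item [L → D .] and shift items [D → D . d F], [F → D . y D] — shift-reduce conflict.
I4 contains reduce item [F → .] and shift items [F → . c], [F → . y d], [X → . y] — shift-reduce conflict.
I6 contains reduce item [X → y .] and shift item [F → y . d] — shift-reduce conflict.
I8 contains reduce item [F → .] and shift items [F → . c], [F → . y d], [X → . y] — shift-reduce conflict.
I9 contains reduce item [D → X L D .] and shift items [D → D . d F], [F → D . y D] — shift-reduce conflict.
I10 contains reduce item [F → .] and shift items [F → . c], [F → . y d], [X → . y] — shift-reduce conflict.
I11 contains reduce item [F → .] and shift items [F → . c], [F → . y d], [X → . y] — shift-reduce conflict.
I12 contains reduce item [F → D y D .] and shift items [D → D . d F], [F → D . y D] — shift-reduce conflict.
I14 contains reduce item [D → D d F .] and shift item [X → . y] — shift-reduce conflict.

Answer: Yes — I0: [F → .] vs [F → . c]; I1: [L → D .] vs [D → D . d F]; I4: [F → .] vs [F → . c]; I6: [X → y .] vs [F → y . d]; I8: [F → .] vs [F → . c]; I9: [D → X L D .] vs [D → D . d F]; I10: [F → .] vs [F → . c]; I11: [F → .] vs [F → . c]; I12: [F → D y D .] vs [D → D . d F]; I14: [D → D d F .] vs [X → . y]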